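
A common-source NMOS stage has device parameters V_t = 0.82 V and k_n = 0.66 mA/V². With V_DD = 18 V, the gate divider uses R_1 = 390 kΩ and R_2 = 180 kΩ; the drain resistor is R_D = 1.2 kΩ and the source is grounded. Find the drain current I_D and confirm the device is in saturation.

V_G = V_DD·R_2/(R_1+R_2) = 18×180/570 = 5.68 V. With the source grounded, V_GS = V_G = 5.68 V.
Assume saturation: I_D = (k_n/2)(V_GS − V_t)² = (0.66/2)×(5.68 − 0.82)² = 0.33×4.86² = 7.81 mA.
V_DS = V_DD − I_D·R_D = 18 − 7.81×1.2 = 8.63 V.
Saturation requires V_DS ≥ V_GS − V_t = 4.86 V; 8.63 ≥ 4.86 ✓.

I_D ≈ 7.8 mA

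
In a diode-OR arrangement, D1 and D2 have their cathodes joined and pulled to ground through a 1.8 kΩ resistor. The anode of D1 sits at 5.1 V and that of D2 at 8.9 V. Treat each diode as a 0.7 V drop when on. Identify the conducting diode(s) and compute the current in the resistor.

Assume both conduct. Then node N would need to be at both 5.1−0.7 = 4.4 V and 8.9−0.7 = 8.2 V, which is impossible.
Assume only D2 conducts: V_N = 8.9 − 0.7 = 8.2 V, so I_R = 8.2/1.8 = 4.56 mA.
Check D1: its anode-to-cathode voltage is 5.1 − 8.2 = -3.1 V < 0.7 V, so it is off. The assumption is consistent.

Only D2 conducts; I_R ≈ 4.6 mA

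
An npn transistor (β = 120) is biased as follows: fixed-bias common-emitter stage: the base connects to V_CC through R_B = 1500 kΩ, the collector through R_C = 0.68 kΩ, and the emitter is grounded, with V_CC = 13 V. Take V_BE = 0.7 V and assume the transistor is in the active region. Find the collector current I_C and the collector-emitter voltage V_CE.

I_C ≈ 0.98 mA, V_CE ≈ 12 V

Base loop: V_CC = I_B·R_B + V_BE, so I_B = (13 − 0.7)/1500 kΩ = 0.0082 mA.
In the active region I_C = β·I_B = 120 × 0.0082 = 0.984 mA.
Collector loop: V_CE = V_CC − I_C·R_C = 13 − 0.984×0.68 = 12.3 V.
Since V_CE = 12.3 V > V_CE(sat) ≈ 0.2 V, the transistor is in the active region as assumed.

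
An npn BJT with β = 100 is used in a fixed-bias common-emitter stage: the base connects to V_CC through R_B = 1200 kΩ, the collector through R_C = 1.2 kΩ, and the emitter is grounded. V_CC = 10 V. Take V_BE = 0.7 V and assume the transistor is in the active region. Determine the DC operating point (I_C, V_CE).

I_C ≈ 0.78 mA, V_CE ≈ 9.1 V

Base loop: V_CC = I_B·R_B + V_BE, so I_B = (10 − 0.7)/1200 kΩ = 0.00775 mA.
In the active region I_C = β·I_B = 100 × 0.00775 = 0.775 mA.
Collector loop: V_CE = V_CC − I_C·R_C = 10 − 0.775×1.2 = 9.07 V.
Since V_CE = 9.07 V > V_CE(sat) ≈ 0.2 V, the transistor is in the active region as assumed.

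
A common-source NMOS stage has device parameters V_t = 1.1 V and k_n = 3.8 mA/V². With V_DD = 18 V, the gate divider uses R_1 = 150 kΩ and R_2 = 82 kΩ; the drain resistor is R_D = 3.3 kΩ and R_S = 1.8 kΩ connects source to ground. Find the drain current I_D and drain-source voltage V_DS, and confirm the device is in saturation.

I_D ≈ 2.3 mA, V_DS ≈ 6.2 V

V_G = V_DD·R_2/(R_1+R_2) = 18×82/232 = 6.36 V.
Assume saturation: I_D = (k_n/2)(V_GS − V_t)² with V_GS = V_G − I_D·R_S = 6.36 − 1.8·I_D.
Substituting gives 6.16·I_D² − 37·I_D + 52.6 = 0, with roots I_D = 2.31 or 3.7 mA.
The root I_D = 3.7 mA gives V_GS = -0.295 V ≤ V_t, so take I_D = 2.31 mA.
Then V_GS = 2.2 V and V_DS = V_DD − I_D(R_D+R_S) = 18 − 2.31×5.1 = 6.22 V.
Saturation requires V_DS ≥ V_GS − V_t = 1.1 V; 6.22 ≥ 1.1 ✓.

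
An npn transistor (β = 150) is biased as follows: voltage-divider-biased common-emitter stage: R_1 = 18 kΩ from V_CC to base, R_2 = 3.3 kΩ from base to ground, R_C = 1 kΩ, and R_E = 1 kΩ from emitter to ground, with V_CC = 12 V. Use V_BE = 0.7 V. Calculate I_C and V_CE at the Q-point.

I_C ≈ 1.1 mA, V_CE ≈ 9.7 V

Thevenize the base divider: V_Th = V_CC·R_2/(R_1+R_2) = 12×3.3/21.3 = 1.86 V, R_Th = R_1‖R_2 = 2.79 kΩ.
Base-emitter loop: V_Th = I_B·R_Th + V_BE + (β+1)I_B·R_E, so I_B = (1.86 − 0.7) / (2.79 + 151×1) = 0.00754 mA.
I_C = β·I_B = 150×0.00754 = 1.13 mA, and I_E = (β+1)I_B = 1.14 mA.
V_CE = V_CC − I_C·R_C − I_E·R_E = 12 − 1.13×1 − 1.14×1 = 9.73 V.
V_CE = 9.73 V > 0.2 V confirms active-region operation.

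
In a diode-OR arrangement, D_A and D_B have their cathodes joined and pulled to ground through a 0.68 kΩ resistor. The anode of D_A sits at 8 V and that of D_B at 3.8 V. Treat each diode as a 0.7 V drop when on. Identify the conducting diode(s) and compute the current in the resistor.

Only D_A conducts; I_R ≈ 11 mA

Assume both conduct. Then node N would need to be at both 8−0.7 = 7.3 V and 3.8−0.7 = 3.1 V, which is impossible.
Assume only D_A conducts: V_N = 8 − 0.7 = 7.3 V, so I_R = 7.3/0.68 = 10.7 mA.
Check D_B: its anode-to-cathode voltage is 3.8 − 7.3 = -3.5 V < 0.7 V, so it is off. The assumption is consistent.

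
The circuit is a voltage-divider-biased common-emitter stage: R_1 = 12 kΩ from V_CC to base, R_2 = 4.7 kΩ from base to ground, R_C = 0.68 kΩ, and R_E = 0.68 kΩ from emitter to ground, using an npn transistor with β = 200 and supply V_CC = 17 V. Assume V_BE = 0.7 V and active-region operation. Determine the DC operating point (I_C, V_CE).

I_C ≈ 5.8 mA, V_CE ≈ 9 V

Thevenize the base divider: V_Th = V_CC·R_2/(R_1+R_2) = 17×4.7/16.7 = 4.78 V, R_Th = R_1‖R_2 = 3.38 kΩ.
Base-emitter loop: V_Th = I_B·R_Th + V_BE + (β+1)I_B·R_E, so I_B = (4.78 − 0.7) / (3.38 + 201×0.68) = 0.0292 mA.
I_C = β·I_B = 200×0.0292 = 5.83 mA, and I_E = (β+1)I_B = 5.86 mA.
V_CE = V_CC − I_C·R_C − I_E·R_E = 17 − 5.83×0.68 − 5.86×0.68 = 9.05 V.
V_CE = 9.05 V > 0.2 V confirms active-region operation.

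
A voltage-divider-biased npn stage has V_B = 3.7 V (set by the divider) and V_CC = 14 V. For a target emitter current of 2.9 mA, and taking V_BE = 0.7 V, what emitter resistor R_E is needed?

V_E = V_B − V_BE = 3.7 − 0.7 = 3 V.
R_E = V_E / I_E = 3 / 2.9 = 1.03 kΩ.

R_E ≈ 1 kΩ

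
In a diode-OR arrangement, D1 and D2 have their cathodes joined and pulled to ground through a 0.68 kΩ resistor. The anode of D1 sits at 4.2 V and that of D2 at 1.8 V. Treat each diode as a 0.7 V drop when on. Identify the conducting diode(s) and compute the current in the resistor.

Only D1 conducts; I_R ≈ 5.1 mA

Assume both conduct. Then node N would need to be at both 4.2−0.7 = 3.5 V and 1.8−0.7 = 1.1 V, which is impossible.
Assume only D1 conducts: V_N = 4.2 − 0.7 = 3.5 V, so I_R = 3.5/0.68 = 5.15 mA.
Check D2: its anode-to-cathode voltage is 1.8 − 3.5 = -1.7 V < 0.7 V, so it is off. The assumption is consistent.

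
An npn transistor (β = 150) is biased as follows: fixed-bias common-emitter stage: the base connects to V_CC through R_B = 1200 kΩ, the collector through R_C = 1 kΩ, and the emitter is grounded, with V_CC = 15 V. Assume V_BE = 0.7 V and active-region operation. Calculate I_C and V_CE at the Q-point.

I_C ≈ 1.8 mA, V_CE ≈ 13 V

Base loop: V_CC = I_B·R_B + V_BE, so I_B = (15 − 0.7)/1200 kΩ = 0.0119 mA.
In the active region I_C = β·I_B = 150 × 0.0119 = 1.79 mA.
Collector loop: V_CE = V_CC − I_C·R_C = 15 − 1.79×1 = 13.2 V.
Since V_CE = 13.2 V > V_CE(sat) ≈ 0.2 V, the transistor is in the active region as assumed.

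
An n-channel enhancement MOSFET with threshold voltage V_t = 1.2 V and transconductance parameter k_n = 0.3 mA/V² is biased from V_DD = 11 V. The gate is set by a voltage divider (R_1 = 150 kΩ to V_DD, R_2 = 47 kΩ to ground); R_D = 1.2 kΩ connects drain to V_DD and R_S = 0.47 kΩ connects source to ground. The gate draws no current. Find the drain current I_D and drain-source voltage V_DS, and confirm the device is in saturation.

V_G = V_DD·R_2/(R_1+R_2) = 11×47/197 = 2.62 V.
Assume saturation: I_D = (k_n/2)(V_GS − V_t)² with V_GS = V_G − I_D·R_S = 2.62 − 0.47·I_D.
Substituting gives 0.0331·I_D² − 1.2·I_D + 0.304 = 0, with roots I_D = 0.255 or 36 mA.
The root I_D = 36 mA gives V_GS = -14.3 V ≤ V_t, so take I_D = 0.255 mA.
Then V_GS = 2.5 V and V_DS = V_DD − I_D(R_D+R_S) = 11 − 0.255×1.67 = 10.6 V.
Saturation requires V_DS ≥ V_GS − V_t = 1.3 V; 10.6 ≥ 1.3 ✓.

I_D ≈ 0.26 mA, V_DS ≈ 11 V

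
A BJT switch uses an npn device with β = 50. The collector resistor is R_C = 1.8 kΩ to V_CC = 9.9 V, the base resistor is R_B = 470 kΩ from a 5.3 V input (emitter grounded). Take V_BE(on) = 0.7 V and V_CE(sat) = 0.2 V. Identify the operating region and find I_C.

Assume active. Base-emitter loop: I_B = (V_BB − V_BE)/R_B = (5.3 − 0.7)/470 = 0.00979 mA.
I_C = β·I_B = 50×0.00979 = 0.489 mA.
V_CE = V_CC − I_C·R_C = 9.9 − 0.489×1.8 = 9.02 V > V_CE(sat), so the active-region assumption holds.

active; I_C ≈ 0.49 mA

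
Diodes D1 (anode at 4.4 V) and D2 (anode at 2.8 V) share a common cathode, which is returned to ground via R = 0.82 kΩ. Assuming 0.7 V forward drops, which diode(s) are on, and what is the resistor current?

Assume both conduct. Then node N would need to be at both 4.4−0.7 = 3.7 V and 2.8−0.7 = 2.1 V, which is impossible.
Assume only D1 conducts: V_N = 4.4 − 0.7 = 3.7 V, so I_R = 3.7/0.82 = 4.51 mA.
Check D2: its anode-to-cathode voltage is 2.8 − 3.7 = -0.9 V < 0.7 V, so it is off. The assumption is consistent.

Only D1 conducts; I_R ≈ 4.5 mA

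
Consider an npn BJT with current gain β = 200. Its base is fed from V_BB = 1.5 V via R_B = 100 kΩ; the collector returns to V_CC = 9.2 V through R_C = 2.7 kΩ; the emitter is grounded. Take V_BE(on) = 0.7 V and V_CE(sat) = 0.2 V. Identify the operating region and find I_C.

active; I_C ≈ 1.6 mA

Assume active. Base-emitter loop: I_B = (V_BB − V_BE)/R_B = (1.5 − 0.7)/100 = 0.008 mA.
I_C = β·I_B = 200×0.008 = 1.6 mA.
V_CE = V_CC − I_C·R_C = 9.2 − 1.6×2.7 = 4.88 V > V_CE(sat), so the active-region assumption holds.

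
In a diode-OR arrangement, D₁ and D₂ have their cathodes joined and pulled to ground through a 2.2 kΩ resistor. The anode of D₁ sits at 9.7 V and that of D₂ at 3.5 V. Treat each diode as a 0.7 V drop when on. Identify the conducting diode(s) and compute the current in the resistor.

Assume both conduct. Then node N would need to be at both 9.7−0.7 = 9 V and 3.5−0.7 = 2.8 V, which is impossible.
Assume only D₁ conducts: V_N = 9.7 − 0.7 = 9 V, so I_R = 9/2.2 = 4.09 mA.
Check D₂: its anode-to-cathode voltage is 3.5 − 9 = -5.5 V < 0.7 V, so it is off. The assumption is consistent.

Only D₁ conducts; I_R ≈ 4.1 mA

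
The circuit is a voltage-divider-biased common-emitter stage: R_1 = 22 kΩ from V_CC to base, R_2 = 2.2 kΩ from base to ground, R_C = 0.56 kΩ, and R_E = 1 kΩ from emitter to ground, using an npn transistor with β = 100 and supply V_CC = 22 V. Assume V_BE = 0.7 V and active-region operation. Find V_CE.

V_CE ≈ 20 V

Thevenize the base divider: V_Th = V_CC·R_2/(R_1+R_2) = 22×2.2/24.2 = 2 V, R_Th = R_1‖R_2 = 2 kΩ.
Base-emitter loop: V_Th = I_B·R_Th + V_BE + (β+1)I_B·R_E, so I_B = (2 − 0.7) / (2 + 101×1) = 0.0126 mA.
I_C = β·I_B = 100×0.0126 = 1.26 mA, and I_E = (β+1)I_B = 1.27 mA.
V_CE = V_CC − I_C·R_C − I_E·R_E = 22 − 1.26×0.56 − 1.27×1 = 20 V.
V_CE = 20 V > 0.2 V confirms active-region operation.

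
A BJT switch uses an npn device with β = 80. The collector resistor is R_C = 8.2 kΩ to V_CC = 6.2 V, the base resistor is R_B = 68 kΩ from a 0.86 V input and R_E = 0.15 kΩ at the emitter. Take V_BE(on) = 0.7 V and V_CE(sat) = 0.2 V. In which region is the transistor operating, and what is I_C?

Assume active. Base-emitter loop: I_B = (V_BB − V_BE)/(R_B + (β+1)R_E) = (0.86 − 0.7)/(68 + 81×0.15) = 0.002 mA.
I_C = β·I_B = 80×0.002 = 0.16 mA.
V_CE = V_CC − I_C·R_C − I_E·R_E = 6.2 − 0.16×8.2 − 0.162×0.15 = 4.87 V > V_CE(sat), so the active-region assumption holds.

active; I_C ≈ 0.16 mA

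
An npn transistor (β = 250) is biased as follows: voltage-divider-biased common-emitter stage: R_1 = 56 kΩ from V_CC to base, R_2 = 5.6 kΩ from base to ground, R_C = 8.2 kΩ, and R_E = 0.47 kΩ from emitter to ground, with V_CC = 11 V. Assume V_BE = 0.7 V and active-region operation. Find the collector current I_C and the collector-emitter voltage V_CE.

Thevenize the base divider: V_Th = V_CC·R_2/(R_1+R_2) = 11×5.6/61.6 = 1 V, R_Th = R_1‖R_2 = 5.09 kΩ.
Base-emitter loop: V_Th = I_B·R_Th + V_BE + (β+1)I_B·R_E, so I_B = (1 − 0.7) / (5.09 + 251×0.47) = 0.00244 mA.
I_C = β·I_B = 250×0.00244 = 0.609 mA, and I_E = (β+1)I_B = 0.612 mA.
V_CE = V_CC − I_C·R_C − I_E·R_E = 11 − 0.609×8.2 − 0.612×0.47 = 5.71 V.
V_CE = 5.71 V > 0.2 V confirms active-region operation.

I_C ≈ 0.61 mA, V_CE ≈ 5.7 V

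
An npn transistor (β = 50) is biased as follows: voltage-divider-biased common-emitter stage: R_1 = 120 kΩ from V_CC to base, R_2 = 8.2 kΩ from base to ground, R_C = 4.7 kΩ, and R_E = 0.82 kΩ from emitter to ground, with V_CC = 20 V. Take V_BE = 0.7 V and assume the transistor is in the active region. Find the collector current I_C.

I_C ≈ 0.59 mA

Thevenize the base divider: V_Th = V_CC·R_2/(R_1+R_2) = 20×8.2/128 = 1.28 V, R_Th = R_1‖R_2 = 7.68 kΩ.
Base-emitter loop: V_Th = I_B·R_Th + V_BE + (β+1)I_B·R_E, so I_B = (1.28 − 0.7) / (7.68 + 51×0.82) = 0.0117 mA.
I_C = β·I_B = 50×0.0117 = 0.585 mA, and I_E = (β+1)I_B = 0.597 mA.
V_CE = V_CC − I_C·R_C − I_E·R_E = 20 − 0.585×4.7 − 0.597×0.82 = 16.8 V.
V_CE = 16.8 V > 0.2 V confirms active-region operation.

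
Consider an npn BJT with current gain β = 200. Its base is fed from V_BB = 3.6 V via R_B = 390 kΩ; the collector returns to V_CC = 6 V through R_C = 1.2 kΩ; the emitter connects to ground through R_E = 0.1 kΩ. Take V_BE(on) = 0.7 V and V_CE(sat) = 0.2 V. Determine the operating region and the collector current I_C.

Assume active. Base-emitter loop: I_B = (V_BB − V_BE)/(R_B + (β+1)R_E) = (3.6 − 0.7)/(390 + 201×0.1) = 0.00707 mA.
I_C = β·I_B = 200×0.00707 = 1.41 mA.
V_CE = V_CC − I_C·R_C − I_E·R_E = 6 − 1.41×1.2 − 1.42×0.1 = 4.16 V > V_CE(sat), so the active-region assumption holds.

active; I_C ≈ 1.4 mA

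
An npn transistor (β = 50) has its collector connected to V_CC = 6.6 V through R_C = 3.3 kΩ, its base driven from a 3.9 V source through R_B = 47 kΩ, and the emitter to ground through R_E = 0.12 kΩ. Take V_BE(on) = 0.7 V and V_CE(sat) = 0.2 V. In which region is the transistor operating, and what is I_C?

Assume active: I_B = (3.9 − 0.7)/(47 + 51×0.12) = 0.0602 mA, I_C = β·I_B = 3.01 mA.
Then V_CE = 6.6 − 3.01×3.3 − 3.07×0.12 = -3.71 V < 0.2 V — the active assumption fails.
Re-solve with V_CE = 0.2 V. KCL at the emitter: V_E/R_E = (V_BB−0.7−V_E)/R_B + (V_CC−0.2−V_E)/R_C, giving V_E = 0.232 V.
I_C = (V_CC − 0.2 − V_E)/R_C = (6.4 − 0.232)/3.3 = 1.87 mA.
Check: I_B = (3.2 − 0.232)/47 = 0.0632 mA, and β·I_B = 3.16 mA > I_C, confirming saturation.

saturation; I_C ≈ 1.9 mA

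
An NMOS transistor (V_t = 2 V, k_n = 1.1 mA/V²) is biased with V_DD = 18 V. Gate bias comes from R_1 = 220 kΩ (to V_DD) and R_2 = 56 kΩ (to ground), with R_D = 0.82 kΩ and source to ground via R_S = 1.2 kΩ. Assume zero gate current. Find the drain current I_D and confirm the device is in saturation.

V_G = V_DD·R_2/(R_1+R_2) = 18×56/276 = 3.65 V.
Assume saturation: I_D = (k_n/2)(V_GS − V_t)² with V_GS = V_G − I_D·R_S = 3.65 − 1.2·I_D.
Substituting gives 0.792·I_D² − 3.18·I_D + 1.5 = 0, with roots I_D = 0.546 or 3.47 mA.
The root I_D = 3.47 mA gives V_GS = -0.512 V ≤ V_t, so take I_D = 0.546 mA.
Then V_GS = 3 V and V_DS = V_DD − I_D(R_D+R_S) = 18 − 0.546×2.02 = 16.9 V.
Saturation requires V_DS ≥ V_GS − V_t = 0.997 V; 16.9 ≥ 0.997 ✓.

I_D ≈ 0.55 mA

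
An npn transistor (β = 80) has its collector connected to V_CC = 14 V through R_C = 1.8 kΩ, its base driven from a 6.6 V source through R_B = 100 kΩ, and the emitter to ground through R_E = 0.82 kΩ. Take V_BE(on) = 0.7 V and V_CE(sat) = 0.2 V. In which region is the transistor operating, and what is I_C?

Assume active. Base-emitter loop: I_B = (V_BB − V_BE)/(R_B + (β+1)R_E) = (6.6 − 0.7)/(100 + 81×0.82) = 0.0355 mA.
I_C = β·I_B = 80×0.0355 = 2.84 mA.
V_CE = V_CC − I_C·R_C − I_E·R_E = 14 − 2.84×1.8 − 2.87×0.82 = 6.54 V > V_CE(sat), so the active-region assumption holds.

active; I_C ≈ 2.8 mA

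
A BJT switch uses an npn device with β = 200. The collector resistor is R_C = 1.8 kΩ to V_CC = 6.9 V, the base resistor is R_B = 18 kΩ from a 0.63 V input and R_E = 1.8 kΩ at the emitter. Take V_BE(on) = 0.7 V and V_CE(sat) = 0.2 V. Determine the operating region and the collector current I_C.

cutoff; I_C ≈ 0

V_BB = 0.63 V ≤ V_BE(on) = 0.7 V, so the base-emitter junction is not forward biased.
The transistor is in cutoff: I_B = I_C = 0.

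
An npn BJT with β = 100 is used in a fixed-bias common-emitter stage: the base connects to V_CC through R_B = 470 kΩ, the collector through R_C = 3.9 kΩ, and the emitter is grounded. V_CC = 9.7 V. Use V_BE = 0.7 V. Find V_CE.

V_CE ≈ 2.2 V

Base loop: V_CC = I_B·R_B + V_BE, so I_B = (9.7 − 0.7)/470 kΩ = 0.0191 mA.
In the active region I_C = β·I_B = 100 × 0.0191 = 1.91 mA.
Collector loop: V_CE = V_CC − I_C·R_C = 9.7 − 1.91×3.9 = 2.23 V.
Since V_CE = 2.23 V > V_CE(sat) ≈ 0.2 V, the transistor is in the active region as assumed.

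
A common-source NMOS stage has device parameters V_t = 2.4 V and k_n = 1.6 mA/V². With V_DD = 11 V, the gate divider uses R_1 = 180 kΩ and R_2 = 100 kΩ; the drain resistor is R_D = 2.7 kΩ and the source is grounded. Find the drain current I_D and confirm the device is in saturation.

I_D ≈ 1.9 mA

V_G = V_DD·R_2/(R_1+R_2) = 11×100/280 = 3.93 V. With the source grounded, V_GS = V_G = 3.93 V.
Assume saturation: I_D = (k_n/2)(V_GS − V_t)² = (1.6/2)×(3.93 − 2.4)² = 0.8×1.53² = 1.87 mA.
V_DS = V_DD − I_D·R_D = 11 − 1.87×2.7 = 5.95 V.
Saturation requires V_DS ≥ V_GS − V_t = 1.53 V; 5.95 ≥ 1.53 ✓.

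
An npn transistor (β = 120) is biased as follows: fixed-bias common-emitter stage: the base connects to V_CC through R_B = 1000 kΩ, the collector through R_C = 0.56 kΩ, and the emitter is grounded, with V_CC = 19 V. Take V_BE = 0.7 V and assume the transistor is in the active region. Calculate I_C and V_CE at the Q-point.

I_C ≈ 2.2 mA, V_CE ≈ 18 V

Base loop: V_CC = I_B·R_B + V_BE, so I_B = (19 − 0.7)/1000 kΩ = 0.0183 mA.
In the active region I_C = β·I_B = 120 × 0.0183 = 2.2 mA.
Collector loop: V_CE = V_CC − I_C·R_C = 19 − 2.2×0.56 = 17.8 V.
Since V_CE = 17.8 V > V_CE(sat) ≈ 0.2 V, the transistor is in the active region as assumed.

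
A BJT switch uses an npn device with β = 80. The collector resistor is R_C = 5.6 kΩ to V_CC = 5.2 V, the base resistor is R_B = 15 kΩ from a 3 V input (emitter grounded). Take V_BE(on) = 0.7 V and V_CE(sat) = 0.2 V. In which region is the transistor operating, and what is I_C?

Assume active: I_B = (3 − 0.7)/15 = 0.153 mA, giving I_C = β·I_B = 12.3 mA.
But then V_CE = 5.2 − 12.3×5.6 = -63.5 V < V_CE(sat) = 0.2 V — impossible in the active region.
So the transistor is saturated. With V_CE = 0.2 V, I_C = (V_CC − 0.2)/R_C = 5/5.6 = 0.893 mA.
Check: β·I_B = 12.3 mA > I_C = 0.893 mA, confirming saturation.

saturation; I_C ≈ 0.89 mA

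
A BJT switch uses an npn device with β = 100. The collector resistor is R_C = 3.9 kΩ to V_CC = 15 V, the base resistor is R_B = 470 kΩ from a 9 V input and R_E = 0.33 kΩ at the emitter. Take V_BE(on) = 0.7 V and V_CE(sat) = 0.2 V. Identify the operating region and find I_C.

active; I_C ≈ 1.6 mA

Assume active. Base-emitter loop: I_B = (V_BB − V_BE)/(R_B + (β+1)R_E) = (9 − 0.7)/(470 + 101×0.33) = 0.0165 mA.
I_C = β·I_B = 100×0.0165 = 1.65 mA.
V_CE = V_CC − I_C·R_C − I_E·R_E = 15 − 1.65×3.9 − 1.67×0.33 = 8.02 V > V_CE(sat), so the active-region assumption holds.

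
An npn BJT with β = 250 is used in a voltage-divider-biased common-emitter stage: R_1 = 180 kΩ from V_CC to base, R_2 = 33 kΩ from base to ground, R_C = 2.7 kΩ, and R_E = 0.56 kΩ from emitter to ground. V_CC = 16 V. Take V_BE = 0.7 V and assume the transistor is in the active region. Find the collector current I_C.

Thevenize the base divider: V_Th = V_CC·R_2/(R_1+R_2) = 16×33/213 = 2.48 V, R_Th = R_1‖R_2 = 27.9 kΩ.
Base-emitter loop: V_Th = I_B·R_Th + V_BE + (β+1)I_B·R_E, so I_B = (2.48 − 0.7) / (27.9 + 251×0.56) = 0.0106 mA.
I_C = β·I_B = 250×0.0106 = 2.64 mA, and I_E = (β+1)I_B = 2.65 mA.
V_CE = V_CC − I_C·R_C − I_E·R_E = 16 − 2.64×2.7 − 2.65×0.56 = 7.39 V.
V_CE = 7.39 V > 0.2 V confirms active-region operation.

I_C ≈ 2.6 mA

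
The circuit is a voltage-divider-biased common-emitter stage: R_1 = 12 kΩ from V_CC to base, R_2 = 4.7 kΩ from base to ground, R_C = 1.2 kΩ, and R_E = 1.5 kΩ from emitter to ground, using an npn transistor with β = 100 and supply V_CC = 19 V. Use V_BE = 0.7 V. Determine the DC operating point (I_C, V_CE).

I_C ≈ 3 mA, V_CE ≈ 11 V

Thevenize the base divider: V_Th = V_CC·R_2/(R_1+R_2) = 19×4.7/16.7 = 5.35 V, R_Th = R_1‖R_2 = 3.38 kΩ.
Base-emitter loop: V_Th = I_B·R_Th + V_BE + (β+1)I_B·R_E, so I_B = (5.35 − 0.7) / (3.38 + 101×1.5) = 0.03 mA.
I_C = β·I_B = 100×0.03 = 3 mA, and I_E = (β+1)I_B = 3.03 mA.
V_CE = V_CC − I_C·R_C − I_E·R_E = 19 − 3×1.2 − 3.03×1.5 = 10.9 V.
V_CE = 10.9 V > 0.2 V confirms active-region operation.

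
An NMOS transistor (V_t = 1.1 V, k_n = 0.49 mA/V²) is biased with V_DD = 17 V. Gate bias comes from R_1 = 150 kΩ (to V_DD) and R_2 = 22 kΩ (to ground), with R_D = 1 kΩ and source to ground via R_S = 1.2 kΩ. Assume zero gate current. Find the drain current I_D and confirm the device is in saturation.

V_G = V_DD·R_2/(R_1+R_2) = 17×22/172 = 2.17 V.
Assume saturation: I_D = (k_n/2)(V_GS − V_t)² with V_GS = V_G − I_D·R_S = 2.17 − 1.2·I_D.
Substituting gives 0.353·I_D² − 1.63·I_D + 0.283 = 0, with roots I_D = 0.18 or 4.44 mA.
The root I_D = 4.44 mA gives V_GS = -3.16 V ≤ V_t, so take I_D = 0.18 mA.
Then V_GS = 1.96 V and V_DS = V_DD − I_D(R_D+R_S) = 17 − 0.18×2.2 = 16.6 V.
Saturation requires V_DS ≥ V_GS − V_t = 0.858 V; 16.6 ≥ 0.858 ✓.

I_D ≈ 0.18 mA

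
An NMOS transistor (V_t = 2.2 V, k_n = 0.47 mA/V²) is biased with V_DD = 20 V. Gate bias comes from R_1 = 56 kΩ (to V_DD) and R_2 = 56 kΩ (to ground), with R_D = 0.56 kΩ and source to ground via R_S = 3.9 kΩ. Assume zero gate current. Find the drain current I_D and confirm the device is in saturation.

I_D ≈ 1.4 mA

V_G = V_DD·R_2/(R_1+R_2) = 20×56/112 = 10 V.
Assume saturation: I_D = (k_n/2)(V_GS − V_t)² with V_GS = V_G − I_D·R_S = 10 − 3.9·I_D.
Substituting gives 3.57·I_D² − 15.3·I_D + 14.3 = 0, with roots I_D = 1.38 or 2.9 mA.
The root I_D = 2.9 mA gives V_GS = -1.31 V ≤ V_t, so take I_D = 1.38 mA.
Then V_GS = 4.62 V and V_DS = V_DD − I_D(R_D+R_S) = 20 − 1.38×4.46 = 13.9 V.
Saturation requires V_DS ≥ V_GS − V_t = 2.42 V; 13.9 ≥ 2.42 ✓.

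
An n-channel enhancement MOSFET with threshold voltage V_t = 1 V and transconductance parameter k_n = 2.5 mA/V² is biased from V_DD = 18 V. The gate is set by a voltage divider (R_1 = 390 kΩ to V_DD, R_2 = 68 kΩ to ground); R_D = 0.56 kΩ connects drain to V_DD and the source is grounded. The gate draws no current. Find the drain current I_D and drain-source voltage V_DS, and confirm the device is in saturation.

I_D ≈ 3.5 mA, V_DS ≈ 16 V

V_G = V_DD·R_2/(R_1+R_2) = 18×68/458 = 2.67 V. With the source grounded, V_GS = V_G = 2.67 V.
Assume saturation: I_D = (k_n/2)(V_GS − V_t)² = (2.5/2)×(2.67 − 1)² = 1.25×1.67² = 3.5 mA.
V_DS = V_DD − I_D·R_D = 18 − 3.5×0.56 = 16 V.
Saturation requires V_DS ≥ V_GS − V_t = 1.67 V; 16 ≥ 1.67 ✓.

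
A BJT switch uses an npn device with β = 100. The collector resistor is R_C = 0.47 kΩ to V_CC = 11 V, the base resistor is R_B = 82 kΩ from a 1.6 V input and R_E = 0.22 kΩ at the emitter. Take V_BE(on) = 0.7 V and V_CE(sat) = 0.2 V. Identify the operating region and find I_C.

active; I_C ≈ 0.86 mA

Assume active. Base-emitter loop: I_B = (V_BB − V_BE)/(R_B + (β+1)R_E) = (1.6 − 0.7)/(82 + 101×0.22) = 0.00864 mA.
I_C = β·I_B = 100×0.00864 = 0.864 mA.
V_CE = V_CC − I_C·R_C − I_E·R_E = 11 − 0.864×0.47 − 0.872×0.22 = 10.4 V > V_CE(sat), so the active-region assumption holds.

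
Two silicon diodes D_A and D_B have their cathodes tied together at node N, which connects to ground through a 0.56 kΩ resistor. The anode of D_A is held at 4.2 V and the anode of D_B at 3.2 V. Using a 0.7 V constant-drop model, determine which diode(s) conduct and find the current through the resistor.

Assume both conduct. Then node N would need to be at both 4.2−0.7 = 3.5 V and 3.2−0.7 = 2.5 V, which is impossible.
Assume only D_A conducts: V_N = 4.2 − 0.7 = 3.5 V, so I_R = 3.5/0.56 = 6.25 mA.
Check D_B: its anode-to-cathode voltage is 3.2 − 3.5 = -0.3 V < 0.7 V, so it is off. The assumption is consistent.

Only D_A conducts; I_R ≈ 6.2 mA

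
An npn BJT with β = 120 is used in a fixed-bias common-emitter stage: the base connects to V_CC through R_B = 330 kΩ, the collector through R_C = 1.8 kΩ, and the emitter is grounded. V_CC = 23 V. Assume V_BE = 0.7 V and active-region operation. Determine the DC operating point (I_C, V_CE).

Base loop: V_CC = I_B·R_B + V_BE, so I_B = (23 − 0.7)/330 kΩ = 0.0676 mA.
In the active region I_C = β·I_B = 120 × 0.0676 = 8.11 mA.
Collector loop: V_CE = V_CC − I_C·R_C = 23 − 8.11×1.8 = 8.4 V.
Since V_CE = 8.4 V > V_CE(sat) ≈ 0.2 V, the transistor is in the active region as assumed.

I_C ≈ 8.1 mA, V_CE ≈ 8.4 V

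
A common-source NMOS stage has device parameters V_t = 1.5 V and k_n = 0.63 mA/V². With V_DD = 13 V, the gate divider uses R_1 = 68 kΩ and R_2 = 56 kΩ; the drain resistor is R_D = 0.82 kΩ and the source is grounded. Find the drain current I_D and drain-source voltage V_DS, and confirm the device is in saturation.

V_G = V_DD·R_2/(R_1+R_2) = 13×56/124 = 5.87 V. With the source grounded, V_GS = V_G = 5.87 V.
Assume saturation: I_D = (k_n/2)(V_GS − V_t)² = (0.63/2)×(5.87 − 1.5)² = 0.315×4.37² = 6.02 mA.
V_DS = V_DD − I_D·R_D = 13 − 6.02×0.82 = 8.07 V.
Saturation requires V_DS ≥ V_GS − V_t = 4.37 V; 8.07 ≥ 4.37 ✓.

I_D ≈ 6 mA, V_DS ≈ 8.1 V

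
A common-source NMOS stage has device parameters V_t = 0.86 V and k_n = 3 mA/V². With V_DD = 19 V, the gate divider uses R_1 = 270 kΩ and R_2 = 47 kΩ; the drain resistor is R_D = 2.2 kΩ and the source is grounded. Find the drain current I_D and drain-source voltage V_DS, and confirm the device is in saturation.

I_D ≈ 5.7 mA, V_DS ≈ 6.4 V

V_G = V_DD·R_2/(R_1+R_2) = 19×47/317 = 2.82 V. With the source grounded, V_GS = V_G = 2.82 V.
Assume saturation: I_D = (k_n/2)(V_GS − V_t)² = (3/2)×(2.82 − 0.86)² = 1.5×1.96² = 5.74 mA.
V_DS = V_DD − I_D·R_D = 19 − 5.74×2.2 = 6.36 V.
Saturation requires V_DS ≥ V_GS − V_t = 1.96 V; 6.36 ≥ 1.96 ✓.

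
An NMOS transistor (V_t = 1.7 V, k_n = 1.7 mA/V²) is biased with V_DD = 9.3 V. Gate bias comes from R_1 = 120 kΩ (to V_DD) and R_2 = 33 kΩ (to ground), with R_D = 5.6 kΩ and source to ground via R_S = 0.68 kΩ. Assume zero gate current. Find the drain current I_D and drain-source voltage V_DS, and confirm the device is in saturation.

I_D ≈ 0.06 mA, V_DS ≈ 8.9 V

V_G = V_DD·R_2/(R_1+R_2) = 9.3×33/153 = 2.01 V.
Assume saturation: I_D = (k_n/2)(V_GS − V_t)² with V_GS = V_G − I_D·R_S = 2.01 − 0.68·I_D.
Substituting gives 0.393·I_D² − 1.35·I_D + 0.0795 = 0, with roots I_D = 0.0598 or 3.38 mA.
The root I_D = 3.38 mA gives V_GS = -0.295 V ≤ V_t, so take I_D = 0.0598 mA.
Then V_GS = 1.97 V and V_DS = V_DD − I_D(R_D+R_S) = 9.3 − 0.0598×6.28 = 8.92 V.
Saturation requires V_DS ≥ V_GS − V_t = 0.265 V; 8.92 ≥ 0.265 ✓.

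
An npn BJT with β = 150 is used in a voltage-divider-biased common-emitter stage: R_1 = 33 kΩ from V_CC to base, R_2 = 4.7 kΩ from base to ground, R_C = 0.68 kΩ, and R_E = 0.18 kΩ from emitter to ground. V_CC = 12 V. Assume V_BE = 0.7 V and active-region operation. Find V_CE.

V_CE ≈ 8.7 V

Thevenize the base divider: V_Th = V_CC·R_2/(R_1+R_2) = 12×4.7/37.7 = 1.5 V, R_Th = R_1‖R_2 = 4.11 kΩ.
Base-emitter loop: V_Th = I_B·R_Th + V_BE + (β+1)I_B·R_E, so I_B = (1.5 − 0.7) / (4.11 + 151×0.18) = 0.0254 mA.
I_C = β·I_B = 150×0.0254 = 3.82 mA, and I_E = (β+1)I_B = 3.84 mA.
V_CE = V_CC − I_C·R_C − I_E·R_E = 12 − 3.82×0.68 − 3.84×0.18 = 8.71 V.
V_CE = 8.71 V > 0.2 V confirms active-region operation.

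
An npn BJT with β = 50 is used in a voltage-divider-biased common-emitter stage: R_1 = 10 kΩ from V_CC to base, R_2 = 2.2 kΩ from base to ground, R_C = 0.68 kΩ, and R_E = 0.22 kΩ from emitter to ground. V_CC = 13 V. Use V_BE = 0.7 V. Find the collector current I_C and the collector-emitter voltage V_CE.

Thevenize the base divider: V_Th = V_CC·R_2/(R_1+R_2) = 13×2.2/12.2 = 2.34 V, R_Th = R_1‖R_2 = 1.8 kΩ.
Base-emitter loop: V_Th = I_B·R_Th + V_BE + (β+1)I_B·R_E, so I_B = (2.34 − 0.7) / (1.8 + 51×0.22) = 0.126 mA.
I_C = β·I_B = 50×0.126 = 6.31 mA, and I_E = (β+1)I_B = 6.44 mA.
V_CE = V_CC − I_C·R_C − I_E·R_E = 13 − 6.31×0.68 − 6.44×0.22 = 7.29 V.
V_CE = 7.29 V > 0.2 V confirms active-region operation.

I_C ≈ 6.3 mA, V_CE ≈ 7.3 V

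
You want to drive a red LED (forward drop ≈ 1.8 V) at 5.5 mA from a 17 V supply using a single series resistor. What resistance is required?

R ≈ 2.8 kΩ

The resistor drops V_S − V_D = 17 − 1.8 = 15.2 V at 5.5 mA.
R = 15.2 V / 5.5 mA = 2.76 kΩ.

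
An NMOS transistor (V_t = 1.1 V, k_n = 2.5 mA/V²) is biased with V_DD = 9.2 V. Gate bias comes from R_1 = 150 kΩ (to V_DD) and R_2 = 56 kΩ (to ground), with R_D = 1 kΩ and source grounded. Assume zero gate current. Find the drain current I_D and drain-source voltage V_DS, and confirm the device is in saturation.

I_D ≈ 2.5 mA, V_DS ≈ 6.7 V

V_G = V_DD·R_2/(R_1+R_2) = 9.2×56/206 = 2.5 V. With the source grounded, V_GS = V_G = 2.5 V.
Assume saturation: I_D = (k_n/2)(V_GS − V_t)² = (2.5/2)×(2.5 − 1.1)² = 1.25×1.4² = 2.45 mA.
V_DS = V_DD − I_D·R_D = 9.2 − 2.45×1 = 6.75 V.
Saturation requires V_DS ≥ V_GS − V_t = 1.4 V; 6.75 ≥ 1.4 ✓.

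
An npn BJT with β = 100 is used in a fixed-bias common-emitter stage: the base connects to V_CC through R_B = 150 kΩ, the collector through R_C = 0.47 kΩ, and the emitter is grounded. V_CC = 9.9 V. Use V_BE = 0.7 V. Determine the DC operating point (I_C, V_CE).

I_C ≈ 6.1 mA, V_CE ≈ 7 V

Base loop: V_CC = I_B·R_B + V_BE, so I_B = (9.9 − 0.7)/150 kΩ = 0.0613 mA.
In the active region I_C = β·I_B = 100 × 0.0613 = 6.13 mA.
Collector loop: V_CE = V_CC − I_C·R_C = 9.9 − 6.13×0.47 = 7.02 V.
Since V_CE = 7.02 V > V_CE(sat) ≈ 0.2 V, the transistor is in the active region as assumed.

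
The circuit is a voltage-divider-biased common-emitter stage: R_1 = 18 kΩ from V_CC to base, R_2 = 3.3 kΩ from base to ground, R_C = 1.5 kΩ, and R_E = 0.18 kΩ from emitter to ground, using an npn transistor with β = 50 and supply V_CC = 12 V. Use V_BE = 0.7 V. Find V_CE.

V_CE ≈ 3.8 V

Thevenize the base divider: V_Th = V_CC·R_2/(R_1+R_2) = 12×3.3/21.3 = 1.86 V, R_Th = R_1‖R_2 = 2.79 kΩ.
Base-emitter loop: V_Th = I_B·R_Th + V_BE + (β+1)I_B·R_E, so I_B = (1.86 − 0.7) / (2.79 + 51×0.18) = 0.0968 mA.
I_C = β·I_B = 50×0.0968 = 4.84 mA, and I_E = (β+1)I_B = 4.94 mA.
V_CE = V_CC − I_C·R_C − I_E·R_E = 12 − 4.84×1.5 − 4.94×0.18 = 3.85 V.
V_CE = 3.85 V > 0.2 V confirms active-region operation.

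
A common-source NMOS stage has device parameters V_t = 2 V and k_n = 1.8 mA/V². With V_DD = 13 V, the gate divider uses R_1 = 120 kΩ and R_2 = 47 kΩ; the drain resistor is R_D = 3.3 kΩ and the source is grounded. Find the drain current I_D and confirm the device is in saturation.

I_D ≈ 2.5 mA

V_G = V_DD·R_2/(R_1+R_2) = 13×47/167 = 3.66 V. With the source grounded, V_GS = V_G = 3.66 V.
Assume saturation: I_D = (k_n/2)(V_GS − V_t)² = (1.8/2)×(3.66 − 2)² = 0.9×1.66² = 2.48 mA.
V_DS = V_DD − I_D·R_D = 13 − 2.48×3.3 = 4.83 V.
Saturation requires V_DS ≥ V_GS − V_t = 1.66 V; 4.83 ≥ 1.66 ✓.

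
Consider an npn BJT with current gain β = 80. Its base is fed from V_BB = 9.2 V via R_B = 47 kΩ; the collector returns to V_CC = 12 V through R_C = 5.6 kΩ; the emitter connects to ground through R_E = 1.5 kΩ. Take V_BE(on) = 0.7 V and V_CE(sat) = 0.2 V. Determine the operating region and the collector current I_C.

saturation; I_C ≈ 1.6 mA

Assume active: I_B = (9.2 − 0.7)/(47 + 81×1.5) = 0.0504 mA, I_C = β·I_B = 4.04 mA.
Then V_CE = 12 − 4.04×5.6 − 4.09×1.5 = -16.7 V < 0.2 V — the active assumption fails.
Re-solve with V_CE = 0.2 V. KCL at the emitter: V_E/R_E = (V_BB−0.7−V_E)/R_B + (V_CC−0.2−V_E)/R_C, giving V_E = 2.64 V.
I_C = (V_CC − 0.2 − V_E)/R_C = (11.8 − 2.64)/5.6 = 1.64 mA.
Check: I_B = (8.5 − 2.64)/47 = 0.125 mA, and β·I_B = 9.97 mA > I_C, confirming saturation.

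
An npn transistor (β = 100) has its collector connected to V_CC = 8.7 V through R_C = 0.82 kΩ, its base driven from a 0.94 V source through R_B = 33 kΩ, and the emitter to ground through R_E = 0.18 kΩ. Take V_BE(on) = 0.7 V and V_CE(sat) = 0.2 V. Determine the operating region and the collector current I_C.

active; I_C ≈ 0.47 mA

Assume active. Base-emitter loop: I_B = (V_BB − V_BE)/(R_B + (β+1)R_E) = (0.94 − 0.7)/(33 + 101×0.18) = 0.00469 mA.
I_C = β·I_B = 100×0.00469 = 0.469 mA.
V_CE = V_CC − I_C·R_C − I_E·R_E = 8.7 − 0.469×0.82 − 0.474×0.18 = 8.23 V > V_CE(sat), so the active-region assumption holds.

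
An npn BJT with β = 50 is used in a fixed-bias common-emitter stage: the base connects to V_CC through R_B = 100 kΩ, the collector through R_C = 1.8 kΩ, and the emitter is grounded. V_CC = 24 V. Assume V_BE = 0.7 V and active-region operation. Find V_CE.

V_CE ≈ 3 V

Base loop: V_CC = I_B·R_B + V_BE, so I_B = (24 − 0.7)/100 kΩ = 0.233 mA.
In the active region I_C = β·I_B = 50 × 0.233 = 11.7 mA.
Collector loop: V_CE = V_CC − I_C·R_C = 24 − 11.7×1.8 = 3.03 V.
Since V_CE = 3.03 V > V_CE(sat) ≈ 0.2 V, the transistor is in the active region as assumed.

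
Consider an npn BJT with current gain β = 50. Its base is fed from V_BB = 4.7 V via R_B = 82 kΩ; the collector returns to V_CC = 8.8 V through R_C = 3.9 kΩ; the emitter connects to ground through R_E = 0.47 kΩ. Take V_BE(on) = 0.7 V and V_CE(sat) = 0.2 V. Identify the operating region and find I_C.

Assume active. Base-emitter loop: I_B = (V_BB − V_BE)/(R_B + (β+1)R_E) = (4.7 − 0.7)/(82 + 51×0.47) = 0.0377 mA.
I_C = β·I_B = 50×0.0377 = 1.89 mA.
V_CE = V_CC − I_C·R_C − I_E·R_E = 8.8 − 1.89×3.9 − 1.93×0.47 = 0.535 V > V_CE(sat), so the active-region assumption holds.

active; I_C ≈ 1.9 mA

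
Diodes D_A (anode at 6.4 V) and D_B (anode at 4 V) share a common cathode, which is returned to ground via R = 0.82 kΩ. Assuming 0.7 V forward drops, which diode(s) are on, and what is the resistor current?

Assume both conduct. Then node N would need to be at both 6.4−0.7 = 5.7 V and 4−0.7 = 3.3 V, which is impossible.
Assume only D_A conducts: V_N = 6.4 − 0.7 = 5.7 V, so I_R = 5.7/0.82 = 6.95 mA.
Check D_B: its anode-to-cathode voltage is 4 − 5.7 = -1.7 V < 0.7 V, so it is off. The assumption is consistent.

Only D_A conducts; I_R ≈ 7 mA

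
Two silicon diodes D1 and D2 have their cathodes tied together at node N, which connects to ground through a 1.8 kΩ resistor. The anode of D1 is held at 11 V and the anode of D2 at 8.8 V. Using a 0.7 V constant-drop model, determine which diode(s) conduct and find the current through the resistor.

Only D1 conducts; I_R ≈ 5.7 mA

Assume both conduct. Then node N would need to be at both 11−0.7 = 10.3 V and 8.8−0.7 = 8.1 V, which is impossible.
Assume only D1 conducts: V_N = 11 − 0.7 = 10.3 V, so I_R = 10.3/1.8 = 5.72 mA.
Check D2: its anode-to-cathode voltage is 8.8 − 10.3 = -1.5 V < 0.7 V, so it is off. The assumption is consistent.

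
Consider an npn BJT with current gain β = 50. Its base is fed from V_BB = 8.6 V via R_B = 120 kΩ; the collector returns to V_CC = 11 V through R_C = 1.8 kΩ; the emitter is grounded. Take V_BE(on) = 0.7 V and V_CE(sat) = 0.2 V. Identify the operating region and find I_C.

Assume active. Base-emitter loop: I_B = (V_BB − V_BE)/R_B = (8.6 − 0.7)/120 = 0.0658 mA.
I_C = β·I_B = 50×0.0658 = 3.29 mA.
V_CE = V_CC − I_C·R_C = 11 − 3.29×1.8 = 5.08 V > V_CE(sat), so the active-region assumption holds.

active; I_C ≈ 3.3 mA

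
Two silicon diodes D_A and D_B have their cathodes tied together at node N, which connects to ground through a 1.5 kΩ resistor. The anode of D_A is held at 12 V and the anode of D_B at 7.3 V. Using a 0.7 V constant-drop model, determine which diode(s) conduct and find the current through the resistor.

Only D_A conducts; I_R ≈ 7.5 mA

Assume both conduct. Then node N would need to be at both 12−0.7 = 11.3 V and 7.3−0.7 = 6.6 V, which is impossible.
Assume only D_A conducts: V_N = 12 − 0.7 = 11.3 V, so I_R = 11.3/1.5 = 7.53 mA.
Check D_B: its anode-to-cathode voltage is 7.3 − 11.3 = -4 V < 0.7 V, so it is off. The assumption is consistent.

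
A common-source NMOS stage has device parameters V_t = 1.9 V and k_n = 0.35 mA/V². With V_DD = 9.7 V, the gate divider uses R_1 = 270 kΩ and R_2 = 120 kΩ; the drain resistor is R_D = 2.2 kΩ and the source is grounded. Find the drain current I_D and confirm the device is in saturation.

I_D ≈ 0.21 mA

V_G = V_DD·R_2/(R_1+R_2) = 9.7×120/390 = 2.98 V. With the source grounded, V_GS = V_G = 2.98 V.
Assume saturation: I_D = (k_n/2)(V_GS − V_t)² = (0.35/2)×(2.98 − 1.9)² = 0.175×1.08² = 0.206 mA.
V_DS = V_DD − I_D·R_D = 9.7 − 0.206×2.2 = 9.25 V.
Saturation requires V_DS ≥ V_GS − V_t = 1.08 V; 9.25 ≥ 1.08 ✓.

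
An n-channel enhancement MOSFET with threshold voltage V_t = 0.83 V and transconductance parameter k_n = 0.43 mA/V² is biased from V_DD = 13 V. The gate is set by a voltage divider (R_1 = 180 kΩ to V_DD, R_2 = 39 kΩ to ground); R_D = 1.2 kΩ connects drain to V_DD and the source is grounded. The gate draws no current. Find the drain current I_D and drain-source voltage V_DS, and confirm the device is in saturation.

I_D ≈ 0.47 mA, V_DS ≈ 12 V

V_G = V_DD·R_2/(R_1+R_2) = 13×39/219 = 2.32 V. With the source grounded, V_GS = V_G = 2.32 V.
Assume saturation: I_D = (k_n/2)(V_GS − V_t)² = (0.43/2)×(2.32 − 0.83)² = 0.215×1.49² = 0.474 mA.
V_DS = V_DD − I_D·R_D = 13 − 0.474×1.2 = 12.4 V.
Saturation requires V_DS ≥ V_GS − V_t = 1.49 V; 12.4 ≥ 1.49 ✓.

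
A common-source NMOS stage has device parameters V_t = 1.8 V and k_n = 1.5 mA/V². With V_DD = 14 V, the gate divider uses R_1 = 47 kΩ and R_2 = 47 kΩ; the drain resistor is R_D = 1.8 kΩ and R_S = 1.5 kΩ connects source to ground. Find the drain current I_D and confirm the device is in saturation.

V_G = V_DD·R_2/(R_1+R_2) = 14×47/94 = 7 V.
Assume saturation: I_D = (k_n/2)(V_GS − V_t)² with V_GS = V_G − I_D·R_S = 7 − 1.5·I_D.
Substituting gives 1.69·I_D² − 12.7·I_D + 20.3 = 0, with roots I_D = 2.3 or 5.23 mA.
The root I_D = 5.23 mA gives V_GS = -0.84 V ≤ V_t, so take I_D = 2.3 mA.
Then V_GS = 3.55 V and V_DS = V_DD − I_D(R_D+R_S) = 14 − 2.3×3.3 = 6.41 V.
Saturation requires V_DS ≥ V_GS − V_t = 1.75 V; 6.41 ≥ 1.75 ✓.

I_D ≈ 2.3 mA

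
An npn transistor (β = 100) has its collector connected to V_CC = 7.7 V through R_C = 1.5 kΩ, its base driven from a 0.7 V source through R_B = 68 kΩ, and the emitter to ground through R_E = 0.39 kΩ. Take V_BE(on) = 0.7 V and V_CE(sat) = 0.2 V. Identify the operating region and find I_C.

cutoff; I_C ≈ 0

V_BB = 0.7 V ≤ V_BE(on) = 0.7 V, so the base-emitter junction is not forward biased.
The transistor is in cutoff: I_B = I_C = 0.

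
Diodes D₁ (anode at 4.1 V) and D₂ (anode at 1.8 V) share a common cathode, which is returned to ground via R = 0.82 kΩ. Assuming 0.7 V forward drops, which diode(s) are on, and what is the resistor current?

Assume both conduct. Then node N would need to be at both 4.1−0.7 = 3.4 V and 1.8−0.7 = 1.1 V, which is impossible.
Assume only D₁ conducts: V_N = 4.1 − 0.7 = 3.4 V, so I_R = 3.4/0.82 = 4.15 mA.
Check D₂: its anode-to-cathode voltage is 1.8 − 3.4 = -1.6 V < 0.7 V, so it is off. The assumption is consistent.

Only D₁ conducts; I_R ≈ 4.1 mA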